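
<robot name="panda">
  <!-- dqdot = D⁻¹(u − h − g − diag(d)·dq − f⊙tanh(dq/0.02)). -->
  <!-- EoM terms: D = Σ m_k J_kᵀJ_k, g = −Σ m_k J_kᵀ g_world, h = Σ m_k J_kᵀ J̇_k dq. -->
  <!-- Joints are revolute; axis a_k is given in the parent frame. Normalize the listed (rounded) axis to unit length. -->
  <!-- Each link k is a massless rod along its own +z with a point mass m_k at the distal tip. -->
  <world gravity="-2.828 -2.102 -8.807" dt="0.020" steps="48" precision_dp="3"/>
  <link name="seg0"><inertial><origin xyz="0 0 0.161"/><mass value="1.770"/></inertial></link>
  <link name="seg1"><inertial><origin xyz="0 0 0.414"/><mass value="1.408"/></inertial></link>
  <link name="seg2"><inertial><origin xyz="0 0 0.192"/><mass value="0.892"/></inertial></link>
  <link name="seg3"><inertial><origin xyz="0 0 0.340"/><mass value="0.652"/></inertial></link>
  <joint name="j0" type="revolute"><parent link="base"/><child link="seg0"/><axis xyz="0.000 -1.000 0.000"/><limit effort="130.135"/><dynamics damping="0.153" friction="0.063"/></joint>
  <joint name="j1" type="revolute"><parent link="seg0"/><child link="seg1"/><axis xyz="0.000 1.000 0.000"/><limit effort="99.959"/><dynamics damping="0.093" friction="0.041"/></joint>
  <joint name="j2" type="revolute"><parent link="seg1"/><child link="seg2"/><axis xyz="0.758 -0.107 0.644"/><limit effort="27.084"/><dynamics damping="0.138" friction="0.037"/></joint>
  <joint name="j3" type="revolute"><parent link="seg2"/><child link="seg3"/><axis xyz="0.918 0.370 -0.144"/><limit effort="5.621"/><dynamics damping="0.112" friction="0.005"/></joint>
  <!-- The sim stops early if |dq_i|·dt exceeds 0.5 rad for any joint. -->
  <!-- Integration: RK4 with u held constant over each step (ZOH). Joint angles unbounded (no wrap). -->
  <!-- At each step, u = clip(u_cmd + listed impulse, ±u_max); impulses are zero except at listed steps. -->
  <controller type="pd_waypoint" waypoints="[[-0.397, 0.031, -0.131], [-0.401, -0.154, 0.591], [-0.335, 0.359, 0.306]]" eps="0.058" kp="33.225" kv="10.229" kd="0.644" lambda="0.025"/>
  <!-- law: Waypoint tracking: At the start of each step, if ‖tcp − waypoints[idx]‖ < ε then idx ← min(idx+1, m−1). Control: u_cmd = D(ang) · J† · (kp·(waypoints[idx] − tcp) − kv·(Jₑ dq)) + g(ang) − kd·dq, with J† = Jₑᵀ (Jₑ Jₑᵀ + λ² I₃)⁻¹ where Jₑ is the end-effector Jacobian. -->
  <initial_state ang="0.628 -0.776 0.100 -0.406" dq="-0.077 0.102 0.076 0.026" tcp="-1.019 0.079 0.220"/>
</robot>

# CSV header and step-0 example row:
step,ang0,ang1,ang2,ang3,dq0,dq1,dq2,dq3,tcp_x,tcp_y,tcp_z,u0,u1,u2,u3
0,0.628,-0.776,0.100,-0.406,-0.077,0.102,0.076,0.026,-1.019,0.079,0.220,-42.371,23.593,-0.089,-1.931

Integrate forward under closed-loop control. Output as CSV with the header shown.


step,ang0,ang1,ang2,ang3,dq0,dq1,dq2,dq3,tcp_x,tcp_y,tcp_z,u0,u1,u2,u3
1,0.604,-0.796,0.115,-0.426,-2.306,-2.112,1.384,-1.954,-1.014,0.078,0.221,-35.945,22.950,-1.184,-0.242
2,0.547,-0.849,0.146,-0.470,-3.344,-3.092,1.692,-2.441,-1.004,0.077,0.219,-29.638,20.318,-1.439,0.094
3,0.477,-0.913,0.180,-0.521,-3.707,-3.348,1.768,-2.631,-0.991,0.076,0.218,-24.754,17.679,-1.480,0.173
4,0.402,-0.980,0.216,-0.574,-3.769,-3.313,1.737,-2.676,-0.977,0.074,0.218,-21.140,15.530,-1.437,0.153
5,0.328,-1.044,0.250,-0.627,-3.697,-3.170,1.665,-2.659,-0.961,0.073,0.218,-18.516,13.936,-1.370,0.111
6,0.255,-1.106,0.282,-0.680,-3.566,-2.996,1.579,-2.618,-0.944,0.071,0.218,-16.621,12.822,-1.304,0.077
7,0.186,-1.164,0.313,-0.732,-3.409,-2.820,1.493,-2.568,-0.928,0.070,0.218,-15.253,12.085,-1.246,0.058
8,0.119,-1.218,0.342,-0.783,-3.244,-2.654,1.410,-2.514,-0.911,0.069,0.218,-14.264,11.631,-1.199,0.055
9,0.056,-1.269,0.369,-0.833,-3.076,-2.501,1.332,-2.459,-0.895,0.068,0.217,-13.545,11.385,-1.161,0.065
10,-0.004,-1.318,0.395,-0.881,-2.910,-2.361,1.260,-2.403,-0.879,0.067,0.215,-13.022,11.290,-1.130,0.084
11,-0.060,-1.364,0.420,-0.929,-2.748,-2.233,1.193,-2.346,-0.863,0.066,0.213,-12.641,11.300,-1.104,0.108
12,-0.113,-1.407,0.443,-0.975,-2.590,-2.116,1.130,-2.289,-0.848,0.065,0.209,-12.361,11.383,-1.082,0.135
13,-0.163,-1.448,0.465,-1.021,-2.436,-2.008,1.072,-2.232,-0.832,0.065,0.205,-12.155,11.516,-1.063,0.162
14,-0.211,-1.487,0.486,-1.065,-2.287,-1.907,1.017,-2.173,-0.818,0.064,0.200,-12.002,11.679,-1.046,0.188
15,-0.255,-1.524,0.506,-1.108,-2.144,-1.813,0.966,-2.113,-0.803,0.064,0.194,-11.890,11.860,-1.029,0.211
16,-0.296,-1.560,0.525,-1.149,-2.005,-1.725,0.918,-2.053,-0.789,0.063,0.188,-11.805,12.048,-1.013,0.230
17,-0.335,-1.593,0.543,-1.190,-1.871,-1.642,0.873,-1.992,-0.776,0.063,0.181,-11.742,12.238,-0.997,0.245
18,-0.371,-1.625,0.560,-1.229,-1.742,-1.564,0.830,-1.930,-0.763,0.062,0.174,-11.694,12.425,-0.980,0.255
19,-0.404,-1.656,0.576,-1.267,-1.618,-1.490,0.790,-1.867,-0.750,0.062,0.166,-11.658,12.604,-0.962,0.259
20,-0.435,-1.685,0.591,-1.304,-1.499,-1.420,0.751,-1.804,-0.738,0.062,0.158,-11.630,12.774,-0.944,0.259
21,-0.464,-1.712,0.606,-1.339,-1.386,-1.354,0.715,-1.742,-0.727,0.061,0.149,-11.608,12.934,-0.925,0.253
22,-0.491,-1.739,0.620,-1.374,-1.278,-1.291,0.680,-1.679,-0.715,0.061,0.140,-11.590,13.082,-0.905,0.243
23,-0.515,-1.764,0.633,-1.407,-1.175,-1.231,0.647,-1.617,-0.704,0.060,0.131,-11.575,13.218,-0.884,0.228
24,-0.538,-1.788,0.646,-1.438,-1.077,-1.173,0.616,-1.555,-0.694,0.060,0.122,-11.562,13.342,-0.862,0.210
25,-0.558,-1.811,0.658,-1.469,-0.984,-1.119,0.586,-1.494,-0.684,0.060,0.113,-11.551,13.455,-0.840,0.187
26,-0.577,-1.832,0.670,-1.498,-0.897,-1.067,0.558,-1.434,-0.674,0.059,0.104,-11.540,13.556,-0.817,0.162
27,-0.594,-1.853,0.680,-1.526,-0.815,-1.017,0.532,-1.375,-0.664,0.059,0.095,-11.530,13.646,-0.794,0.133
28,-0.610,-1.873,0.691,-1.553,-0.737,-0.970,0.506,-1.318,-0.655,0.059,0.085,-11.519,13.725,-0.770,0.102
29,-0.624,-1.892,0.701,-1.579,-0.665,-0.925,0.482,-1.262,-0.646,0.059,0.076,-11.508,13.794,-0.747,0.069
30,-0.636,-1.910,0.710,-1.604,-0.598,-0.882,0.459,-1.208,-0.638,0.058,0.067,-11.496,13.854,-0.723,0.035
31,-0.647,-1.927,0.719,-1.628,-0.535,-0.841,0.438,-1.155,-0.629,0.058,0.058,-11.483,13.904,-0.699,-0.001
32,-0.658,-1.944,0.728,-1.650,-0.477,-0.802,0.417,-1.104,-0.621,0.058,0.050,-11.468,13.946,-0.675,-0.038
33,-0.666,-1.959,0.736,-1.672,-0.424,-0.765,0.398,-1.055,-0.614,0.057,0.041,-11.451,13.979,-0.651,-0.076
34,-0.674,-1.974,0.744,-1.692,-0.375,-0.729,0.380,-1.008,-0.606,0.057,0.033,-11.433,14.005,-0.627,-0.114
35,-0.681,-1.988,0.751,-1.712,-0.330,-0.695,0.362,-0.963,-0.599,0.057,0.025,-11.413,14.023,-0.604,-0.152
36,-0.688,-2.002,0.758,-1.731,-0.288,-0.663,0.346,-0.920,-0.592,0.056,0.017,-11.391,14.034,-0.581,-0.191
37,-0.693,-2.015,0.765,-1.749,-0.251,-0.632,0.331,-0.879,-0.585,0.056,0.009,-11.367,14.039,-0.559,-0.229
38,-0.698,-2.027,0.771,-1.766,-0.217,-0.602,0.316,-0.839,-0.579,0.056,0.001,-11.341,14.038,-0.537,-0.267
39,-0.702,-2.039,0.778,-1.783,-0.186,-0.574,0.303,-0.801,-0.572,0.056,-0.006,-11.313,14.031,-0.516,-0.304
40,-0.705,-2.050,0.784,-1.798,-0.158,-0.547,0.290,-0.766,-0.566,0.055,-0.013,-11.283,14.018,-0.495,-0.341
41,-0.708,-2.061,0.789,-1.813,-0.133,-0.521,0.278,-0.732,-0.560,0.055,-0.019,-11.250,14.001,-0.475,-0.377
42,-0.710,-2.071,0.795,-1.828,-0.111,-0.496,0.267,-0.699,-0.554,0.055,-0.026,-11.216,13.979,-0.455,-0.412
43,-0.712,-2.081,0.800,-1.841,-0.091,-0.472,0.256,-0.669,-0.549,0.054,-0.032,-11.180,13.953,-0.436,-0.446
44,-0.714,-2.090,0.805,-1.855,-0.074,-0.450,0.246,-0.639,-0.543,0.054,-0.038,-11.143,13.923,-0.418,-0.479
45,-0.715,-2.099,0.810,-1.867,-0.058,-0.428,0.237,-0.612,-0.538,0.054,-0.044,-11.104,13.890,-0.400,-0.511
46,-0.716,-2.107,0.815,-1.879,-0.045,-0.407,0.228,-0.586,-0.533,0.054,-0.049,-11.063,13.853,-0.383,-0.543
47,-0.717,-2.115,0.819,-1.891,-0.034,-0.387,0.220,-0.561,-0.528,0.053,-0.054,-11.021,13.815,-0.366,-0.573
48,-0.718,-2.122,0.823,-1.902,-0.025,-0.369,0.212,-0.537,-0.523,0.053,-0.059,,,,


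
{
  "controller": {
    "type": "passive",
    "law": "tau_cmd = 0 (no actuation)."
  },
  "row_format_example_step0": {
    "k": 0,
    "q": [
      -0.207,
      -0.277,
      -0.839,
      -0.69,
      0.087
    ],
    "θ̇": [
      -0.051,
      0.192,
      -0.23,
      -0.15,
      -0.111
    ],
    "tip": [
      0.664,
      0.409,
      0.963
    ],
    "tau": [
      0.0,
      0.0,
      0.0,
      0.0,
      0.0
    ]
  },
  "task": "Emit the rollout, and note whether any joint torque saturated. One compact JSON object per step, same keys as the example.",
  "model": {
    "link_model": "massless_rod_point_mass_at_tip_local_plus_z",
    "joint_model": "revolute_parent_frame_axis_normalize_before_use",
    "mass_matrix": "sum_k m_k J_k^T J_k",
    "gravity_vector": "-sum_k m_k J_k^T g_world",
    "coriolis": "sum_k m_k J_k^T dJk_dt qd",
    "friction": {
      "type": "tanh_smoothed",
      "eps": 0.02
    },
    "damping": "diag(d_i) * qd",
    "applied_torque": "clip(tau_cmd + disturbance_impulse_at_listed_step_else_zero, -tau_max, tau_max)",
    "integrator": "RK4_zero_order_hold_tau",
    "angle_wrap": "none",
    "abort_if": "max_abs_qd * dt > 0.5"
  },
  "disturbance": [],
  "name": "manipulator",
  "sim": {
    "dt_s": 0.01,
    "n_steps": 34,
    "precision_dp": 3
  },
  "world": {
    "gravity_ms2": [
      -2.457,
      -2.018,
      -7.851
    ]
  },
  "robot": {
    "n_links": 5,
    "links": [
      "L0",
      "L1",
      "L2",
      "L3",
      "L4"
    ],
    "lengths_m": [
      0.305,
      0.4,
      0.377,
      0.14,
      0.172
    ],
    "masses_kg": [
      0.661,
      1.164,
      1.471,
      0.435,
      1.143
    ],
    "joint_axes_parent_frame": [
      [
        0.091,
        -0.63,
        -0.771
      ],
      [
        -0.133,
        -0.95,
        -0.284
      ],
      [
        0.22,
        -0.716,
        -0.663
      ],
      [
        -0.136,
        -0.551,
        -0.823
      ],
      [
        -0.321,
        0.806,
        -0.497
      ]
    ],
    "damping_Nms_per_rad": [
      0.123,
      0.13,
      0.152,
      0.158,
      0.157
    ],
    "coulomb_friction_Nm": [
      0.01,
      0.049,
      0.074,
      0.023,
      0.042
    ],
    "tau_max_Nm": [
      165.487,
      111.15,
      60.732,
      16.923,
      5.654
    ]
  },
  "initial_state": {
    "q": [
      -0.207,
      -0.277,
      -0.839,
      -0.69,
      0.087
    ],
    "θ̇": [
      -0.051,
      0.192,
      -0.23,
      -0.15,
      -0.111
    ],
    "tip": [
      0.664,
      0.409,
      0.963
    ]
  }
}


{"k":1,"q":[-0.206,-0.276,-0.843,-0.69,0.087],"\u03b8\u0307":[0.172,0.034,-0.542,0.109,0.019],"tip":[0.663,0.41,0.963],"tau":[0.0,0.0,0.0,0.0,0.0]}
{"k":2,"q":[-0.204,-0.276,-0.85,-0.688,0.087],"\u03b8\u0307":[0.378,-0.108,-0.824,0.182,-0.001],"tip":[0.662,0.411,0.962],"tau":[0.0,0.0,0.0,0.0,0.0]}
{"k":3,"q":[-0.199,-0.278,-0.859,-0.686,0.087],"\u03b8\u0307":[0.579,-0.251,-1.091,0.239,-0.005],"tip":[0.661,0.412,0.96],"tau":[0.0,0.0,0.0,0.0,0.0]}
{"k":4,"q":[-0.192,-0.281,-0.872,-0.683,0.087],"\u03b8\u0307":[0.775,-0.393,-1.347,0.269,-0.017],"tip":[0.66,0.412,0.957],"tau":[0.0,0.0,0.0,0.0,0.0]}
{"k":5,"q":[-0.183,-0.286,-0.886,-0.68,0.087],"\u03b8\u0307":[0.966,-0.537,-1.591,0.279,-0.033],"tip":[0.658,0.413,0.953],"tau":[0.0,0.0,0.0,0.0,0.0]}
{"k":6,"q":[-0.173,-0.292,-0.903,-0.677,0.087],"\u03b8\u0307":[1.154,-0.683,-1.825,0.284,-0.04],"tip":[0.657,0.414,0.949],"tau":[0.0,0.0,0.0,0.0,0.0]}
{"k":7,"q":[-0.16,-0.3,-0.923,-0.674,0.087],"\u03b8\u0307":[1.338,-0.832,-2.05,0.291,-0.03],"tip":[0.656,0.414,0.943],"tau":[0.0,0.0,0.0,0.0,0.0]}
{"k":8,"q":[-0.146,-0.309,-0.944,-0.672,0.086],"\u03b8\u0307":[1.517,-0.985,-2.265,0.282,-0.031],"tip":[0.654,0.415,0.937],"tau":[0.0,0.0,0.0,0.0,0.0]}
{"k":9,"q":[-0.13,-0.319,-0.968,-0.669,0.086],"\u03b8\u0307":[1.691,-1.143,-2.47,0.26,-0.041],"tip":[0.652,0.415,0.93],"tau":[0.0,0.0,0.0,0.0,0.0]}
{"k":10,"q":[-0.112,-0.332,-0.994,-0.666,0.086],"\u03b8\u0307":[1.862,-1.305,-2.666,0.227,-0.062],"tip":[0.651,0.416,0.923],"tau":[0.0,0.0,0.0,0.0,0.0]}
{"k":11,"q":[-0.093,-0.346,-1.021,-0.664,0.085],"\u03b8\u0307":[2.029,-1.474,-2.854,0.183,-0.094],"tip":[0.649,0.416,0.914],"tau":[0.0,0.0,0.0,0.0,0.0]}
{"k":12,"q":[-0.072,-0.361,-1.051,-0.663,0.084],"\u03b8\u0307":[2.193,-1.652,-3.032,0.131,-0.138],"tip":[0.647,0.416,0.905],"tau":[0.0,0.0,0.0,0.0,0.0]}
{"k":13,"q":[-0.049,-0.379,-1.082,-0.662,0.082],"\u03b8\u0307":[2.354,-1.839,-3.203,0.072,-0.195],"tip":[0.644,0.416,0.894],"tau":[0.0,0.0,0.0,0.0,0.0]}
{"k":14,"q":[-0.024,-0.398,-1.115,-0.661,0.08],"\u03b8\u0307":[2.514,-2.038,-3.365,0.012,-0.262],"tip":[0.642,0.416,0.883],"tau":[0.0,0.0,0.0,0.0,0.0]}
{"k":15,"q":[0.001,-0.419,-1.149,-0.661,0.077],"\u03b8\u0307":[2.674,-2.253,-3.525,-0.017,-0.319],"tip":[0.639,0.416,0.872],"tau":[0.0,0.0,0.0,0.0,0.0]}
{"k":16,"q":[0.029,-0.443,-1.185,-0.662,0.073],"\u03b8\u0307":[2.834,-2.484,-3.677,-0.044,-0.393],"tip":[0.635,0.415,0.859],"tau":[0.0,0.0,0.0,0.0,0.0]}
{"k":17,"q":[0.058,-0.469,-1.223,-0.662,0.069],"\u03b8\u0307":[2.992,-2.732,-3.817,-0.097,-0.5],"tip":[0.632,0.415,0.846],"tau":[0.0,0.0,0.0,0.0,0.0]}
{"k":18,"q":[0.089,-0.498,-1.262,-0.664,0.063],"\u03b8\u0307":[3.15,-2.999,-3.944,-0.174,-0.642],"tip":[0.628,0.414,0.832],"tau":[0.0,0.0,0.0,0.0,0.0]}
{"k":19,"q":[0.121,-0.529,-1.302,-0.666,0.056],"\u03b8\u0307":[3.308,-3.288,-4.057,-0.271,-0.816],"tip":[0.624,0.413,0.818],"tau":[0.0,0.0,0.0,0.0,0.0]}
{"k":20,"q":[0.155,-0.564,-1.343,-0.669,0.047],"\u03b8\u0307":[3.467,-3.601,-4.154,-0.386,-1.026],"tip":[0.619,0.412,0.803],"tau":[0.0,0.0,0.0,0.0,0.0]}
{"k":21,"q":[0.19,-0.601,-1.385,-0.674,0.035],"\u03b8\u0307":[3.627,-3.94,-4.234,-0.519,-1.274],"tip":[0.614,0.411,0.787],"tau":[0.0,0.0,0.0,0.0,0.0]}
{"k":22,"q":[0.228,-0.643,-1.427,-0.68,0.021],"\u03b8\u0307":[3.789,-4.308,-4.295,-0.67,-1.565],"tip":[0.609,0.41,0.771],"tau":[0.0,0.0,0.0,0.0,0.0]}
{"k":23,"q":[0.266,-0.688,-1.47,-0.687,0.004],"\u03b8\u0307":[3.953,-4.704,-4.333,-0.838,-1.904],"tip":[0.603,0.408,0.755],"tau":[0.0,0.0,0.0,0.0,0.0]}
{"k":24,"q":[0.307,-0.737,-1.514,-0.696,-0.017],"\u03b8\u0307":[4.117,-5.128,-4.343,-1.02,-2.295],"tip":[0.597,0.407,0.738],"tau":[0.0,0.0,0.0,0.0,0.0]}
{"k":25,"q":[0.349,-0.79,-1.557,-0.708,-0.042],"\u03b8\u0307":[4.283,-5.58,-4.322,-1.214,-2.739],"tip":[0.59,0.405,0.721],"tau":[0.0,0.0,0.0,0.0,0.0]}
{"k":26,"q":[0.392,-0.848,-1.6,-0.721,-0.072],"\u03b8\u0307":[4.448,-6.056,-4.264,-1.411,-3.237],"tip":[0.583,0.403,0.704],"tau":[0.0,0.0,0.0,0.0,0.0]}
{"k":27,"q":[0.438,-0.911,-1.642,-0.736,-0.107],"\u03b8\u0307":[4.612,-6.55,-4.164,-1.602,-3.783],"tip":[0.576,0.401,0.686],"tau":[0.0,0.0,0.0,0.0,0.0]}
{"k":28,"q":[0.485,-0.979,-1.683,-0.753,-0.148],"\u03b8\u0307":[4.776,-7.056,-4.015,-1.776,-4.368],"tip":[0.568,0.398,0.669],"tau":[0.0,0.0,0.0,0.0,0.0]}
{"k":29,"q":[0.533,-1.053,-1.722,-0.771,-0.195],"\u03b8\u0307":[4.939,-7.565,-3.813,-1.923,-4.98],"tip":[0.559,0.396,0.651],"tau":[0.0,0.0,0.0,0.0,0.0]}
{"k":30,"q":[0.583,-1.131,-1.759,-0.791,-0.248],"\u03b8\u0307":[5.103,-8.069,-3.551,-2.036,-5.6],"tip":[0.551,0.393,0.633],"tau":[0.0,0.0,0.0,0.0,0.0]}
{"k":31,"q":[0.635,-1.214,-1.793,-0.812,-0.307],"\u03b8\u0307":[5.272,-8.558,-3.227,-2.114,-6.209],"tip":[0.542,0.39,0.616],"tau":[0.0,0.0,0.0,0.0,0.0]}
{"k":32,"q":[0.689,-1.302,-1.824,-0.833,-0.372],"\u03b8\u0307":[5.452,-9.027,-2.837,-2.163,-6.791],"tip":[0.533,0.387,0.598],"tau":[0.0,0.0,0.0,0.0,0.0]}
{"k":33,"q":[0.744,-1.394,-1.85,-0.855,-0.442],"\u03b8\u0307":[5.651,-9.47,-2.378,-2.198,-7.333],"tip":[0.523,0.384,0.581],"tau":[0.0,0.0,0.0,0.0,0.0]}
{"k":34,"q":[0.802,-1.491,-1.871,-0.877,-0.518],"\u03b8\u0307":[5.881,-9.887,-1.849,-2.237,-7.828],"tip":[0.514,0.38,0.563]}
{"summary": "any joint saturated: no"}


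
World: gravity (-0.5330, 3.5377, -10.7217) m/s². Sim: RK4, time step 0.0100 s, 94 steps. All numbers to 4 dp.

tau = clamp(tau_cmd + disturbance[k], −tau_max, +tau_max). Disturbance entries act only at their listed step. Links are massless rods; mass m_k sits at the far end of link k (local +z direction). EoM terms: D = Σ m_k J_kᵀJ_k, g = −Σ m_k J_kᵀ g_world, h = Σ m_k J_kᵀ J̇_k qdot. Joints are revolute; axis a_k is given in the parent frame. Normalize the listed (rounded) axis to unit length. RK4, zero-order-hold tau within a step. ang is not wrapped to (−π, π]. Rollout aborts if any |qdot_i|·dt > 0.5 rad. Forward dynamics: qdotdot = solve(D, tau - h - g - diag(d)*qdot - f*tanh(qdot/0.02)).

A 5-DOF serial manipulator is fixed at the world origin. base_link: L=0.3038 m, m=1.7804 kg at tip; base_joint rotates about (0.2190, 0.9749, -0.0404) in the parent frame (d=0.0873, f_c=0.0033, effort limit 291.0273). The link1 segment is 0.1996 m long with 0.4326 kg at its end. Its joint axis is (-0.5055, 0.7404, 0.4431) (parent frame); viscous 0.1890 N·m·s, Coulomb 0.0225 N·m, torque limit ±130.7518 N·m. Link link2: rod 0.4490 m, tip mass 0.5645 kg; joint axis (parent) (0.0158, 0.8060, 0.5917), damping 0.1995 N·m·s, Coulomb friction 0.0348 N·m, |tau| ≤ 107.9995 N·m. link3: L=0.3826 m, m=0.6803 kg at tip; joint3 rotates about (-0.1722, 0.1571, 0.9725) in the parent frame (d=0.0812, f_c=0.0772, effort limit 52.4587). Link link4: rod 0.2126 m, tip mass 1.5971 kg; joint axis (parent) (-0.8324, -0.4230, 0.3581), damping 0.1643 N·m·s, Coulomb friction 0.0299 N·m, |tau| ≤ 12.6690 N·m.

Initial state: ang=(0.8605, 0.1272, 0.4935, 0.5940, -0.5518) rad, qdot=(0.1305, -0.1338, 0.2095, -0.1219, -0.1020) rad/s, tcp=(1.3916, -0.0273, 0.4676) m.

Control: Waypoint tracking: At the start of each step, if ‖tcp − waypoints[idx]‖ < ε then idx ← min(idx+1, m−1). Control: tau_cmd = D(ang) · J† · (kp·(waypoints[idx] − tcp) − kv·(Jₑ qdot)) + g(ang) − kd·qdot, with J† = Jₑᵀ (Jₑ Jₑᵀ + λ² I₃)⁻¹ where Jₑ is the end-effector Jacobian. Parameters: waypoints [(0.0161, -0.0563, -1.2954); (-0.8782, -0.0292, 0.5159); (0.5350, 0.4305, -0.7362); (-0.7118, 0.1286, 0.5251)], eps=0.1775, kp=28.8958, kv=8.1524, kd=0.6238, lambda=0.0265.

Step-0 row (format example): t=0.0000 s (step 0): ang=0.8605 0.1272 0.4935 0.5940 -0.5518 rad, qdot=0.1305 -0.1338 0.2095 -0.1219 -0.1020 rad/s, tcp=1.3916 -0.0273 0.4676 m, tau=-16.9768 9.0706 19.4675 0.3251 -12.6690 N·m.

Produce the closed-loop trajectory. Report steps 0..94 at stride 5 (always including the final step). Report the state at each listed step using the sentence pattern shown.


t=0.0500 s (step 5): ang=0.8073 0.0450 0.7069 0.5370 -0.7820 rad, qdot=-1.5296 -2.4855 6.5312 -2.1401 -7.3789 rad/s, tcp=1.3552 -0.0298 0.4095 m, tau=4.5340 9.3819 11.9239 0.4721 -5.6980 N·m.
t=0.1000 s (step 10): ang=0.7536 -0.0857 1.0474 0.4117 -1.1894 rad, qdot=-0.4310 -2.5748 6.7267 -2.6616 -8.5510 rad/s, tcp=1.2681 -0.0244 0.2993 m, tau=16.7728 8.4225 7.5638 -0.2937 -2.2702 N·m.
t=0.1500 s (step 15): ang=0.7732 -0.2011 1.3617 0.2832 -1.6154 rad, qdot=1.2443 -1.9701 5.7691 -2.4094 -8.3423 rad/s, tcp=1.1647 -0.0098 0.1647 m, tau=15.5079 3.6746 1.2293 -1.1987 -0.2278 N·m.
t=0.2000 s (step 20): ang=0.8771 -0.2739 1.6132 0.1765 -2.0070 rad, qdot=2.8634 -0.8539 4.1612 -1.8367 -7.1254 rad/s, tcp=1.0696 0.0133 0.0148 m, tau=8.9832 -1.2136 -2.7452 -1.8835 -0.2431 N·m.
t=0.2500 s (step 25): ang=1.0509 -0.2800 1.7654 0.0955 -2.3084 rad, qdot=3.9908 0.6183 1.8339 -1.4573 -4.8114 rad/s, tcp=0.9919 0.0420 -0.1549 m, tau=-2.6667 -6.7725 -3.9381 -2.0098 -1.9027 N·m.
t=0.3000 s (step 30): ang=1.2687 -0.2246 1.8002 0.0303 -2.4896 rad, qdot=4.6619 1.3973 -0.3231 -1.0943 -2.5182 rad/s, tcp=0.9134 0.0682 -0.3480 m, tau=-23.9498 -16.0049 -5.9362 -1.9332 -3.7540 N·m.
t=0.3500 s (step 35): ang=1.5089 -0.1590 1.7472 -0.0071 -2.5668 rad, qdot=4.8443 1.1475 -1.7052 -0.3831 -0.6495 rad/s, tcp=0.8121 0.0820 -0.5466 m, tau=-45.8367 -21.0860 -6.2698 -1.9121 -5.2488 N·m.
t=0.4000 s (step 40): ang=1.7445 -0.1116 1.6392 -0.0138 -2.5664 rad, qdot=4.5218 0.7526 -2.5040 -0.0253 0.5447 rad/s, tcp=0.6881 0.0792 -0.7253 m, tau=-55.4974 -18.6008 -4.1237 -1.6175 -6.0431 N·m.
t=0.4500 s (step 45): ang=1.9574 -0.0804 1.5035 -0.0129 -2.5259 rad, qdot=3.9779 0.5006 -2.8239 0.0002 1.0152 rad/s, tcp=0.5552 0.0627 -0.8699 m, tau=-57.3621 -14.9100 -2.8493 -1.2807 -6.1687 N·m.
t=0.5000 s (step 50): ang=2.1413 -0.0599 1.3624 -0.0132 -2.4709 rad, qdot=3.3708 0.3125 -2.7402 -0.0529 1.1786 rad/s, tcp=0.4266 0.0385 -0.9786 m, tau=-55.5875 -12.3399 -2.9961 -1.1261 -5.9914 N·m.
t=0.5500 s (step 55): ang=2.2947 -0.0480 1.2324 -0.0147 -2.4119 rad, qdot=2.7640 0.1589 -2.4071 -0.0385 1.1864 rad/s, tcp=0.3113 0.0123 -1.0558 m, tau=-51.7143 -10.9123 -3.8320 -1.1690 -5.6404 N·m.
t=0.6000 s (step 60): ang=2.4183 -0.0429 1.1229 -0.0162 -2.3540 rad, qdot=2.1849 0.0476 -1.9547 -0.0328 1.1288 rad/s, tcp=0.2139 -0.0120 -1.1085 m, tau=-46.5765 -10.1724 -4.6356 -1.2489 -5.2001 N·m.
t=0.6500 s (step 65): ang=2.5142 -0.0420 1.0362 -0.0173 -2.3004 rad, qdot=1.6610 -0.0055 -1.5111 -0.0301 1.0188 rad/s, tcp=0.1360 -0.0324 -1.1434 m, tau=-40.8074 -9.7655 -5.0548 -1.3085 -4.7209 N·m.
t=0.7000 s (step 70): ang=2.5920 -0.0901 1.0518 -0.0206 -2.3401 rad, qdot=1.6718 -2.9604 3.8573 -0.2046 -4.2427 rad/s, tcp=0.0661 -0.0475 -1.1470 m, tau=36.4171 21.3444 30.5382 3.9524 -3.1085 N·m.
t=0.7500 s (step 75): ang=2.6991 -0.3264 1.3713 -0.0438 -2.6030 rad, qdot=2.7416 -6.2563 8.1743 -0.6769 -4.9544 rad/s, tcp=-0.0322 -0.0504 -1.0902 m, tau=11.0493 5.3515 12.0512 2.4807 1.6039 N·m.
t=0.8000 s (step 80): ang=2.8623 -0.6677 1.7750 -0.0556 -2.7398 rad, qdot=3.6535 -6.9628 7.3097 0.6269 -0.4682 rad/s, tcp=-0.1536 -0.0396 -1.0278 m, tau=-5.7970 -9.1168 -0.4157 0.6346 0.5591 N·m.
t=0.8500 s (step 85): ang=3.0639 -1.0082 2.0907 0.0161 -2.7272 rad, qdot=4.4770 -6.5261 5.4348 1.6717 0.0420 rad/s, tcp=-0.2833 -0.0217 -0.9659 m, tau=35.0976 7.1596 3.6970 -1.4901 -0.1183 N·m.
t=0.9000 s (step 90): ang=3.3092 -1.2983 2.3254 0.0625 -2.7878 rad, qdot=5.2985 -5.1375 4.1234 0.1276 -2.3236 rad/s, tcp=-0.4185 -0.0085 -0.8934 m, tau=41.9646 10.5604 4.4679 -1.0101 1.5497 N·m.
t=0.9400 s (step 94): ang=3.5313 -1.5001 2.4803 0.0604 -2.8756 rad, qdot=5.7607 -5.0805 3.5352 0.5662 -1.9379 rad/s, tcp=-0.5335 -0.0006 -0.8166 m.


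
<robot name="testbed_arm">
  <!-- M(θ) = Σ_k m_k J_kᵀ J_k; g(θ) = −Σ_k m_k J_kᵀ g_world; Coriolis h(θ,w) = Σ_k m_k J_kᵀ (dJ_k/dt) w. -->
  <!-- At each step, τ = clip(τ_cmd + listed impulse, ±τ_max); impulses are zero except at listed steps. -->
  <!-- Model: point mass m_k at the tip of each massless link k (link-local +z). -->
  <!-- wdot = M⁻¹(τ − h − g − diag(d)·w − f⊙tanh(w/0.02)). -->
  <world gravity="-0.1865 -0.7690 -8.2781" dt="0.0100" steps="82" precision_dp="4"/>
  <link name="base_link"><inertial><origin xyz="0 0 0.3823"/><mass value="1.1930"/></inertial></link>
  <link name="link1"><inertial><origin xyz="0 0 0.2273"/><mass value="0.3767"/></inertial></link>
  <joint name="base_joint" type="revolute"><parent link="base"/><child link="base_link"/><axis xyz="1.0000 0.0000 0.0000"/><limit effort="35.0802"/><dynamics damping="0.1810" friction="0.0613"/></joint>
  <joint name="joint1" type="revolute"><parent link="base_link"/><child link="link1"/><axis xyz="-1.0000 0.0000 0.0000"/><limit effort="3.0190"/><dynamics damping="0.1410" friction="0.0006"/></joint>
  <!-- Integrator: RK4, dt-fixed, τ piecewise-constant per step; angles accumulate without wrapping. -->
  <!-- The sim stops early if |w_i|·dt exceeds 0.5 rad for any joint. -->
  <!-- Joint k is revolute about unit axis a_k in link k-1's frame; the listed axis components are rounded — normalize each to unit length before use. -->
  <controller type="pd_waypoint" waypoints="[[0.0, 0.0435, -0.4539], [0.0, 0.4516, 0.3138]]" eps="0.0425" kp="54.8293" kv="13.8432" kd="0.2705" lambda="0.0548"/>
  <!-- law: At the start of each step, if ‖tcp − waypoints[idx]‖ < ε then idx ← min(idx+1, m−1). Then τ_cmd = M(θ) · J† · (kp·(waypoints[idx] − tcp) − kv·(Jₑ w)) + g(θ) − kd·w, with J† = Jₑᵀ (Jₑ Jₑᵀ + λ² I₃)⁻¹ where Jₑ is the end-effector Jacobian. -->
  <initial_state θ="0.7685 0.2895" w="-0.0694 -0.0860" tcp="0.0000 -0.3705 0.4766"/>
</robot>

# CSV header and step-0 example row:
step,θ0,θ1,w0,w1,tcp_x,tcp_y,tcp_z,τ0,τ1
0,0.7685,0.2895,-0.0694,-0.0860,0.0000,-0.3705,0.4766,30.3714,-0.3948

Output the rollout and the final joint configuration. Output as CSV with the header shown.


step,θ0,θ1,w0,w1,tcp_x,tcp_y,tcp_z,τ0,τ1
1,0.7767,0.3094,1.6935,3.9643,0.0000,-0.3704,0.4756,28.0486,-1.2831
2,0.8008,0.3614,3.1027,6.3536,0.0000,-0.3711,0.4719,25.0747,-1.4778
3,0.8376,0.4322,4.2536,7.7484,0.0000,-0.3737,0.4647,20.9531,-1.3031
4,0.8847,0.5132,5.1599,8.4148,0.0000,-0.3783,0.4540,16.0894,-0.9236
5,0.9397,0.5981,5.8320,8.5296,0.0000,-0.3848,0.4398,11.2190,-0.4494
6,1.0003,0.6822,6.3012,8.2707,0.0000,-0.3929,0.4223,6.8844,0.0382
7,1.0649,0.7626,6.6102,7.7992,0.0000,-0.4021,0.4023,3.3097,0.4866
8,1.1319,0.8378,6.8002,7.2346,0.0000,-0.4120,0.3800,0.4992,0.8696
9,1.2004,0.9072,6.9044,6.6522,0.0000,-0.4221,0.3560,-1.6429,1.1800
10,1.2697,0.9709,6.9476,6.0932,0.0000,-0.4320,0.3306,-3.2396,1.4214
11,1.3392,1.0293,6.9478,5.5766,0.0000,-0.4414,0.3042,-4.4069,1.6023
12,1.4085,1.0827,6.9177,5.1081,0.0000,-0.4500,0.2771,-5.2429,1.7328
13,1.4774,1.1316,6.8661,4.6868,0.0000,-0.4577,0.2495,-5.8264,1.8228
14,1.5457,1.1766,6.7995,4.3085,0.0000,-0.4642,0.2216,-6.2185,1.8809
15,1.6133,1.2179,6.7224,3.9676,0.0000,-0.4695,0.1935,-6.4666,1.9144
16,1.6801,1.2560,6.6379,3.6587,0.0000,-0.4736,0.1655,-6.6065,1.9293
17,1.7461,1.2912,6.5482,3.3765,0.0000,-0.4763,0.1375,-6.6656,1.9305
18,1.8111,1.3236,6.4547,3.1169,0.0000,-0.4778,0.1099,-6.6646,1.9216
19,1.8751,1.3536,6.3585,2.8761,0.0000,-0.4780,0.0825,-6.6191,1.9055
20,1.9382,1.3812,6.2601,2.6512,0.0000,-0.4770,0.0556,-6.5411,1.8846
21,2.0003,1.4066,6.1599,2.4399,0.0000,-0.4747,0.0292,-6.4395,1.8604
22,2.0614,1.4300,6.0579,2.2405,0.0000,-0.4714,0.0033,-6.3211,1.8341
23,2.1215,1.4515,5.9541,2.0517,0.0000,-0.4669,-0.0219,-6.1909,1.8067
24,2.1805,1.4711,5.8486,1.8726,0.0000,-0.4615,-0.0465,-6.0528,1.7788
25,2.2385,1.4889,5.7410,1.7025,0.0000,-0.4551,-0.0703,-5.9094,1.7507
26,2.2953,1.5051,5.6314,1.5409,0.0000,-0.4478,-0.0934,-5.7629,1.7227
27,2.3511,1.5197,5.5195,1.3875,0.0000,-0.4396,-0.1158,-5.6144,1.6950
28,2.4057,1.5329,5.4051,1.2423,0.0000,-0.4308,-0.1373,-5.4650,1.6677
29,2.4592,1.5446,5.2882,1.1051,0.0000,-0.4212,-0.1580,-5.3151,1.6407
30,2.5115,1.5550,5.1688,0.9759,0.0000,-0.4110,-0.1779,-5.1649,1.6140
31,2.5626,1.5641,5.0468,0.8546,0.0000,-0.4003,-0.1969,-5.0144,1.5875
32,2.6124,1.5721,4.9223,0.7413,0.0000,-0.3891,-0.2150,-4.8633,1.5612
33,2.6610,1.5790,4.7953,0.6358,0.0000,-0.3774,-0.2323,-4.7115,1.5349
34,2.7083,1.5848,4.6661,0.5382,0.0000,-0.3654,-0.2487,-4.5585,1.5087
35,2.7543,1.5898,4.5349,0.4483,0.0000,-0.3532,-0.2642,-4.4040,1.4824
36,2.7990,1.5938,4.4018,0.3660,0.0000,-0.3407,-0.2788,-4.2476,1.4560
37,2.8424,1.5971,4.2673,0.2910,0.0000,-0.3281,-0.2926,-4.0890,1.4295
38,2.8844,1.5996,4.1316,0.2232,0.0000,-0.3153,-0.3056,-3.9279,1.4027
39,2.9250,1.6016,3.9951,0.1623,0.0000,-0.3025,-0.3177,-3.7642,1.3758
40,2.9643,1.6029,3.8582,0.1079,0.0000,-0.2898,-0.3291,-3.5978,1.3488
41,3.0022,1.6037,3.7213,0.0597,0.0000,-0.2771,-0.3396,-3.4287,1.3215
42,3.0387,1.6041,3.5848,0.0173,0.0000,-0.2644,-0.3494,-3.2570,1.2942
43,3.0739,1.6041,3.4491,-0.0192,0.0000,-0.2520,-0.3585,-3.0829,1.2667
44,3.1077,1.6037,3.3145,-0.0506,0.0000,-0.2397,-0.3669,-2.9066,1.2391
45,3.1402,1.6031,3.1815,-0.0775,0.0000,-0.2277,-0.3747,-2.7286,1.2116
46,3.1714,1.6022,3.0503,-0.1003,0.0000,-0.2159,-0.3818,-2.5493,1.1844
47,3.2012,1.6011,2.9213,-0.1193,0.0000,-0.2044,-0.3883,-2.3691,1.1574
48,3.2298,1.5998,2.7948,-0.1349,0.0000,-0.1932,-0.3943,-2.1885,1.1307
49,3.2572,1.5984,2.6711,-0.1475,0.0000,-0.1823,-0.3997,-2.0081,1.1045
50,3.2833,1.5968,2.5503,-0.1574,0.0000,-0.1718,-0.4047,-1.8284,1.0787
51,3.3082,1.5952,2.4328,-0.1649,0.0000,-0.1616,-0.4092,-1.6500,1.0534
52,3.3319,1.5935,2.3185,-0.1704,0.0000,-0.1518,-0.4133,-1.4732,1.0287
53,3.3546,1.5918,2.2078,-0.1740,0.0000,-0.1423,-0.4170,-1.2987,1.0047
54,3.3761,1.5900,2.1007,-0.1762,0.0000,-0.1332,-0.4204,-1.1270,0.9813
55,3.3966,1.5883,1.9973,-0.1770,0.0000,-0.1245,-0.4234,-0.9583,0.9586
56,3.4161,1.5865,1.8976,-0.1767,0.0000,-0.1161,-0.4262,-0.7932,0.9367
57,3.4346,1.5847,1.8017,-0.1754,0.0000,-0.1081,-0.4286,-0.6319,0.9156
58,3.4522,1.5830,1.7096,-0.1735,0.0000,-0.1004,-0.4308,-0.4748,0.8952
59,3.4688,1.5813,1.6212,-0.1709,0.0000,-0.0931,-0.4328,-0.3221,0.8756
60,3.4846,1.5796,1.5366,-0.1679,0.0000,-0.0861,-0.4346,-0.1741,0.8568
61,3.4996,1.5779,1.4556,-0.1644,0.0000,-0.0795,-0.4362,-0.0308,0.8389
62,3.5137,1.5763,1.3783,-0.1607,0.0000,-0.0732,-0.4376,0.1075,0.8217
63,3.5271,1.5747,1.3045,-0.1568,0.0000,-0.0672,-0.4389,0.2409,0.8053
64,3.5398,1.5731,1.2341,-0.1528,0.0000,-0.0615,-0.4400,0.3692,0.7897
65,3.5518,1.5716,1.1671,-0.1486,0.0000,-0.0560,-0.4411,0.4924,0.7748
66,3.5632,1.5701,1.1034,-0.1444,0.0000,-0.0509,-0.4420,0.6106,0.7606
67,3.5739,1.5687,1.0429,-0.1403,0.0000,-0.0460,-0.4428,0.7238,0.7472
68,3.5841,1.5673,0.9854,-0.1361,0.0000,-0.0414,-0.4435,0.8320,0.7345
69,3.5937,1.5660,0.9308,-0.1321,0.0000,-0.0370,-0.4442,0.9354,0.7224
70,3.6027,1.5647,0.8791,-0.1281,0.0000,-0.0328,-0.4447,1.0340,0.7109
71,3.6113,1.5634,0.8300,-0.1241,0.0000,-0.0289,-0.4453,1.1279,0.7001
72,3.6193,1.5622,0.7836,-0.1203,0.0000,-0.0252,-0.4457,1.2174,0.6899
73,3.6269,1.5610,0.7396,-0.1166,0.0000,-0.0217,-0.4462,1.3024,0.6802
74,3.6341,1.5599,0.6981,-0.1130,0.0000,-0.0183,-0.4465,1.3832,0.6710
75,3.6409,1.5587,0.6587,-0.1096,0.0000,-0.0152,-0.4469,1.4599,0.6624
76,3.6473,1.5577,0.6215,-0.1062,0.0000,-0.0122,-0.4472,1.5327,0.6542
77,3.6534,1.5566,0.5864,-0.1030,0.0000,-0.0094,-0.4474,1.6016,0.6465
78,3.6591,1.5556,0.5532,-0.0999,0.0000,-0.0067,-0.4477,1.6670,0.6392
79,3.6644,1.5546,0.5219,-0.0969,0.0000,-0.0042,-0.4479,1.7289,0.6324
80,3.6695,1.5537,0.4923,-0.0940,0.0000,-0.0018,-0.4481,1.7874,0.6259
81,3.6743,1.5527,0.4644,-0.0912,0.0000,0.0005,-0.4483,1.8428,0.6198
82,3.6788,1.5518,0.4380,-0.0886,0.0000,0.0026,-0.4484,,
# final θ (rad): 3.6788 1.5518


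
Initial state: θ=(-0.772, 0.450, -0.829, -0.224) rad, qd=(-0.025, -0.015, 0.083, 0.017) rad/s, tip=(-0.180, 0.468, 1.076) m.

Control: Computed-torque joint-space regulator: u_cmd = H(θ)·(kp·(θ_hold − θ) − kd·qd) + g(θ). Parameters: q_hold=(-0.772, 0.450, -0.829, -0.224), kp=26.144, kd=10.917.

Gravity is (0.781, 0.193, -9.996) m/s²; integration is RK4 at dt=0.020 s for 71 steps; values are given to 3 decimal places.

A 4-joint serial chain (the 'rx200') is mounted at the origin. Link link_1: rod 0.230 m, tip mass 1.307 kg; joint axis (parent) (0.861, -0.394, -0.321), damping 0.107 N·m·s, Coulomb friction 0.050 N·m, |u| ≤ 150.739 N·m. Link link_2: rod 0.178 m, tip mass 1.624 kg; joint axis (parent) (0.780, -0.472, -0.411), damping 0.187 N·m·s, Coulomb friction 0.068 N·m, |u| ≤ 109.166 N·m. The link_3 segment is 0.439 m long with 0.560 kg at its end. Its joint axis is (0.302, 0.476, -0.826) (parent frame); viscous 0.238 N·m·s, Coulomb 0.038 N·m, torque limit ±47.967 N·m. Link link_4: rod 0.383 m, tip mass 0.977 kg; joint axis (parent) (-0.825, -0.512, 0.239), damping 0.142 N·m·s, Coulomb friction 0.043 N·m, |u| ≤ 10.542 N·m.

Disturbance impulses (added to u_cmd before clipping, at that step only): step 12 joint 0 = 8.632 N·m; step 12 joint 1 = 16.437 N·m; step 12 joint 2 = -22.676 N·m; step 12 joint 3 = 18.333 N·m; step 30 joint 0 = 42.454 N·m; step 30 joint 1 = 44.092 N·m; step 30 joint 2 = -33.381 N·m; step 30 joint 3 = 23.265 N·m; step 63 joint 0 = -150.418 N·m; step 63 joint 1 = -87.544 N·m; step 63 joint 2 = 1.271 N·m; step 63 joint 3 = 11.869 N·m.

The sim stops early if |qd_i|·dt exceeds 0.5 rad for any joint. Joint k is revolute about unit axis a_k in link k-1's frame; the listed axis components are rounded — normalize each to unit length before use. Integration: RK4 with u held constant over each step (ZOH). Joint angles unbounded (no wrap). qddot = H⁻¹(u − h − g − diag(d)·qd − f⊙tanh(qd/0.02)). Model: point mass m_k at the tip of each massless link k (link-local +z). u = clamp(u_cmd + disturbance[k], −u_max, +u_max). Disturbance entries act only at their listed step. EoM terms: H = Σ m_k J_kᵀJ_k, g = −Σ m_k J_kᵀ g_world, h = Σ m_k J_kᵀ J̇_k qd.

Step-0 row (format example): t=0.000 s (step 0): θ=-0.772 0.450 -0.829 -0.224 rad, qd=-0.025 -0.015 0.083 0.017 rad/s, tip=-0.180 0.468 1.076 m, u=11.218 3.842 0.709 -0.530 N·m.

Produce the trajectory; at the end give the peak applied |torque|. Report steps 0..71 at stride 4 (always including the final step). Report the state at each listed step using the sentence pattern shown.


t=0.080 s (step 4): θ=-0.773 0.449 -0.827 -0.225 rad, qd=-0.011 -0.002 0.019 -0.001 rad/s, tip=-0.178 0.470 1.076 m, u=10.854 3.548 0.855 -0.596 N·m.
t=0.160 s (step 8): θ=-0.773 0.448 -0.827 -0.226 rad, qd=-0.003 0.005 0.008 0.007 rad/s, tip=-0.178 0.471 1.075 m, u=10.681 3.416 0.911 -0.621 N·m.
t=0.240 s (step 12): θ=-0.773 0.447 -0.828 -0.226 rad, qd=-0.001 0.008 0.007 0.010 rad/s, tip=-0.178 0.470 1.075 m, u=19.230 19.791 -21.741 10.542 N·m.
t=0.320 s (step 16): θ=-0.774 0.414 -1.051 -0.349 rad, qd=-0.229 0.268 -0.735 -0.041 rad/s, tip=-0.210 0.464 1.058 m, u=9.160 0.875 3.106 -1.892 N·m.
t=0.400 s (step 20): θ=-0.783 0.426 -1.070 -0.338 rad, qd=-0.005 0.019 0.006 0.140 rad/s, tip=-0.223 0.462 1.054 m, u=9.676 1.988 1.821 -1.041 N·m.
t=0.480 s (step 24): θ=-0.782 0.426 -1.064 -0.333 rad, qd=0.019 -0.012 0.138 0.010 rad/s, tip=-0.223 0.462 1.054 m, u=10.058 2.545 1.289 -0.631 N·m.
t=0.560 s (step 28): θ=-0.780 0.425 -1.049 -0.333 rad, qd=0.025 -0.019 0.194 -0.004 rad/s, tip=-0.218 0.463 1.056 m, u=10.285 2.847 1.059 -0.460 N·m.
t=0.640 s (step 32): θ=-0.776 0.395 -1.290 -0.522 rad, qd=-0.395 0.481 -4.718 -3.624 rad/s, tip=-0.227 0.446 1.041 m, u=2.142 -5.566 6.201 -2.172 N·m.
t=0.720 s (step 36): θ=-0.804 0.457 -1.407 -0.618 rad, qd=-0.145 0.468 0.020 -0.019 rad/s, tip=-0.246 0.418 1.028 m, u=6.038 -1.521 3.039 -0.870 N·m.
t=0.800 s (step 40): θ=-0.803 0.466 -1.387 -0.602 rad, qd=0.068 -0.050 0.448 0.318 rad/s, tip=-0.249 0.414 1.031 m, u=8.029 0.528 1.881 -0.248 N·m.
t=0.880 s (step 44): θ=-0.798 0.459 -1.345 -0.576 rad, qd=0.076 -0.131 0.549 0.321 rad/s, tip=-0.243 0.419 1.035 m, u=9.103 1.564 1.360 0.023 N·m.
t=0.960 s (step 48): θ=-0.792 0.448 -1.302 -0.552 rad, qd=0.069 -0.144 0.521 0.277 rad/s, tip=-0.235 0.427 1.040 m, u=9.686 2.145 1.111 0.128 N·m.
t=1.040 s (step 52): θ=-0.787 0.437 -1.262 -0.532 rad, qd=0.054 -0.121 0.474 0.238 rad/s, tip=-0.226 0.434 1.044 m, u=10.009 2.483 0.989 0.155 N·m.
t=1.120 s (step 56): θ=-0.783 0.429 -1.226 -0.514 rad, qd=0.040 -0.089 0.424 0.208 rad/s, tip=-0.217 0.440 1.047 m, u=10.190 2.688 0.931 0.146 N·m.
t=1.200 s (step 60): θ=-0.780 0.423 -1.194 -0.498 rad, qd=0.029 -0.060 0.378 0.185 rad/s, tip=-0.210 0.446 1.050 m, u=10.292 2.817 0.905 0.122 N·m.
t=1.280 s (step 64): θ=-0.783 0.374 -1.228 -0.485 rad, qd=-0.344 -4.961 -6.103 0.325 rad/s, tip=-0.209 0.473 1.040 m, u=44.272 22.686 -0.555 -1.599 N·m.
t=1.360 s (step 68): θ=-0.842 0.219 -1.342 -0.372 rad, qd=-0.611 -0.364 0.465 1.173 rad/s, tip=-0.225 0.579 0.986 m, u=27.010 12.960 -3.015 0.922 N·m.
t=1.420 s (step 71): θ=-0.863 0.208 -1.316 -0.329 rad, qd=-0.146 -0.067 0.386 0.358 rad/s, tip=-0.224 0.603 0.974 m.
max |u| (N·m): 140.081


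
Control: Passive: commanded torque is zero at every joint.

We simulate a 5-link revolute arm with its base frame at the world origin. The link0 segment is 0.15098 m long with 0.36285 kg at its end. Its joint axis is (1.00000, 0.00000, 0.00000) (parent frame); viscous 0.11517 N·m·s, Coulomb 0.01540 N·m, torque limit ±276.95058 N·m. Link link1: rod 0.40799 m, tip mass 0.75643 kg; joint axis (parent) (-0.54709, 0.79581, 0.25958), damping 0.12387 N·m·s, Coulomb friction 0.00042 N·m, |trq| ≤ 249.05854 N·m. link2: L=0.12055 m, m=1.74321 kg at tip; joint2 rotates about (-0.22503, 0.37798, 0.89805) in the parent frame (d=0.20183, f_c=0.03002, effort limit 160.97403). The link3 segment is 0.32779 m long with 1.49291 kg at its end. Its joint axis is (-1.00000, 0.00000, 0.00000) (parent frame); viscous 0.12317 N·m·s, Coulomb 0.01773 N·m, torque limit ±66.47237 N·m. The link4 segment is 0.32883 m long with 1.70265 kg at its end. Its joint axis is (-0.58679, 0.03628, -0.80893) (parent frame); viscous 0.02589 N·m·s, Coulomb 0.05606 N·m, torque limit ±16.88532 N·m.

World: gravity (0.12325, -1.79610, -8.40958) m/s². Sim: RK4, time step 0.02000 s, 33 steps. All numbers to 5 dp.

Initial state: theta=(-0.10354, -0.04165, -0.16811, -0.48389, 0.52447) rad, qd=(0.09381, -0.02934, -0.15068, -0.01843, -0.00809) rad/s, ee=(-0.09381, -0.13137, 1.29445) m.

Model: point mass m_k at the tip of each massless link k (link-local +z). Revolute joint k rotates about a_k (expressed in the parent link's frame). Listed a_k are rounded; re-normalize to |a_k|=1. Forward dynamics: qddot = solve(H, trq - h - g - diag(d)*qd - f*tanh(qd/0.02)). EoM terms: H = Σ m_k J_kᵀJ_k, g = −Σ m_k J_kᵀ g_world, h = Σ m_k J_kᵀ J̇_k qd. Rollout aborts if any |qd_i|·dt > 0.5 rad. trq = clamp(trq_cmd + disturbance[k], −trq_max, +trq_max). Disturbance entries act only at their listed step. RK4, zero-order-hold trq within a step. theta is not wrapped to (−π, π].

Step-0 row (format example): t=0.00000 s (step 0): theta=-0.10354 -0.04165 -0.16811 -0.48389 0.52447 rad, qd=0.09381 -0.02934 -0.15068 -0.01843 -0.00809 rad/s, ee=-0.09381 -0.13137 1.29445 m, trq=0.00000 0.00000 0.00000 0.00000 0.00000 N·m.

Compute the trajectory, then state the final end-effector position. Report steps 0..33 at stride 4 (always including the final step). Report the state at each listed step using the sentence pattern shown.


t=0.08000 s (step 4): theta=-0.10232 -0.03668 -0.21597 -0.55451 0.67531 rad, qd=-0.04843 0.13617 -0.99606 -1.63818 3.52851 rad/s, ee=-0.10011 -0.15591 1.28057 m, trq=0.00000 0.00000 0.00000 0.00000 0.00000 N·m.
t=0.16000 s (step 8): theta=-0.10865 -0.02334 -0.31837 -0.72607 1.04969 rad, qd=-0.09872 0.16551 -1.47274 -2.53553 5.57729 rad/s, ee=-0.10073 -0.20603 1.23828 m, trq=0.00000 0.00000 0.00000 0.00000 0.00000 N·m.
t=0.24000 s (step 12): theta=-0.11747 -0.01592 -0.43359 -0.94942 1.52701 rad, qd=-0.11887 -0.01186 -1.29956 -3.04237 6.08978 rad/s, ee=-0.09654 -0.28582 1.15382 m, trq=0.00000 0.00000 0.00000 0.00000 0.00000 N·m.
t=0.32000 s (step 16): theta=-0.12492 -0.02862 -0.51608 -1.22035 1.97594 rad, qd=-0.02662 -0.31887 -0.75914 -3.80404 4.79763 rad/s, ee=-0.09458 -0.38823 1.01240 m, trq=0.00000 0.00000 0.00000 0.00000 0.00000 N·m.
t=0.40000 s (step 20): theta=-0.11131 -0.07042 -0.56077 -1.56617 2.23849 rad, qd=0.44767 -0.76940 -0.38677 -4.84402 1.40058 rad/s, ee=-0.09981 -0.49158 0.80688 m, trq=0.00000 0.00000 0.00000 0.00000 0.00000 N·m.
t=0.48000 s (step 24): theta=-0.04106 -0.16309 -0.56648 -1.97983 2.13555 rad, qd=1.36519 -1.62307 0.49394 -5.23131 -4.50575 rad/s, ee=-0.11345 -0.57273 0.53985 m, trq=0.00000 0.00000 0.00000 0.00000 0.00000 N·m.
t=0.56000 s (step 28): theta=0.11592 -0.32582 -0.43049 -2.30688 1.45790 rad, qd=2.69300 -2.25191 2.79347 -2.18485 -11.84771 rad/s, ee=-0.13451 -0.59733 0.20800 m, trq=0.00000 0.00000 0.00000 0.00000 0.00000 N·m.
t=0.64000 s (step 32): theta=0.41895 -0.48804 -0.22092 -2.28029 0.37029 rad, qd=5.06798 -1.52162 1.51881 2.80617 -14.67067 rad/s, ee=-0.14993 -0.50982 -0.12128 m, trq=0.00000 0.00000 0.00000 0.00000 0.00000 N·m.
t=0.66000 s (step 33): theta=0.52777 -0.51361 -0.20081 -2.21331 0.07559 rad, qd=5.82178 -1.00898 0.47698 3.85968 -14.76447 rad/s, ee=-0.15219 -0.47680 -0.18814 m.
final ee position (m): -0.15219 -0.47680 -0.18814


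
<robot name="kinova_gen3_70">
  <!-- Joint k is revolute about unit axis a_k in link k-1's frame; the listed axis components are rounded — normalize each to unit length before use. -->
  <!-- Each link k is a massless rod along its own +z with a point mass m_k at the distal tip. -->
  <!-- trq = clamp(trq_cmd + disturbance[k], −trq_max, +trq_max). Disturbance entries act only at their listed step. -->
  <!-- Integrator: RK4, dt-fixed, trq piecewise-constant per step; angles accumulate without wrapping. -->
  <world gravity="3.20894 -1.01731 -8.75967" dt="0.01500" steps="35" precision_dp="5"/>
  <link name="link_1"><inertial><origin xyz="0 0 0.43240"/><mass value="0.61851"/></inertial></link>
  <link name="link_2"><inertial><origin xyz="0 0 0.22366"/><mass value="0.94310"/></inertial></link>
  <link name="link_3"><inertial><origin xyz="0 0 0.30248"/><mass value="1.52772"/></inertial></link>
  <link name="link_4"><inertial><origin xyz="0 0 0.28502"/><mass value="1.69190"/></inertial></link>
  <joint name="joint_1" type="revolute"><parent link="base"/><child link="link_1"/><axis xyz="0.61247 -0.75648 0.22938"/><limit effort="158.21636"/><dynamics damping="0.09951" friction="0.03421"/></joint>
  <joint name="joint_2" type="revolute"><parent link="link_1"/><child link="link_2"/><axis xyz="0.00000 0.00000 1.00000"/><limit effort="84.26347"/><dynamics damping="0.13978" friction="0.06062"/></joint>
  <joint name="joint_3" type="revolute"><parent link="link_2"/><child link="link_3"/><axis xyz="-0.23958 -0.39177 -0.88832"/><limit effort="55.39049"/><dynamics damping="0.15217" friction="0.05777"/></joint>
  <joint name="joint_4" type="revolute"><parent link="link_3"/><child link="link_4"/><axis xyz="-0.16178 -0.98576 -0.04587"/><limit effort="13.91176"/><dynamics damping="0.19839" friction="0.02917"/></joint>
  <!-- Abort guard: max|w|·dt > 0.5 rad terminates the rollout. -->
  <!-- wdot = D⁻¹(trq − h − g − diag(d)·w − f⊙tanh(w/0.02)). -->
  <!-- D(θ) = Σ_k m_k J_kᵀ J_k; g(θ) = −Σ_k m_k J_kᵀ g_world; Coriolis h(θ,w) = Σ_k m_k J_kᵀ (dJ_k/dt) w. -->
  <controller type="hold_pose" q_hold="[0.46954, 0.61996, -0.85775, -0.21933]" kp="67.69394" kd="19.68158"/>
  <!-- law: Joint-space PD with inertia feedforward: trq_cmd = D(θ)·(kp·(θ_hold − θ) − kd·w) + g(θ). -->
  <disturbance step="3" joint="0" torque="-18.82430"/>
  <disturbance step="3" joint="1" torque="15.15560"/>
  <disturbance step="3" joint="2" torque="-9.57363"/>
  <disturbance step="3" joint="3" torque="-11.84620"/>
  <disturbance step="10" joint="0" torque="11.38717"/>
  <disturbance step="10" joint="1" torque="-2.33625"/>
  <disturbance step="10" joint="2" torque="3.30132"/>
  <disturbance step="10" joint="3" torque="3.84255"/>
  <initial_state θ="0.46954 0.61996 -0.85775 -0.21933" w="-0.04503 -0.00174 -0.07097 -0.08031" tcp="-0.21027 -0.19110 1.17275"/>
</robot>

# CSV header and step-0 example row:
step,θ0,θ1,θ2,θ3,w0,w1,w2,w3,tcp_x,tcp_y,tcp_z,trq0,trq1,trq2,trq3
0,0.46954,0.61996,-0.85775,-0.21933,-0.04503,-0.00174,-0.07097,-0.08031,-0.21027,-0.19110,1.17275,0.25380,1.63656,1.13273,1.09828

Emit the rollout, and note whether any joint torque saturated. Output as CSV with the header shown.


step,θ0,θ1,θ2,θ3,w0,w1,w2,w3,tcp_x,tcp_y,tcp_z,trq0,trq1,trq2,trq3
1,0.46891,0.62003,-0.85823,-0.22049,-0.03581,0.00599,-0.01796,-0.06325,-0.20964,-0.19017,1.17288,-1.02053,1.69703,0.88910,0.90226
2,0.46844,0.62013,-0.85832,-0.22130,-0.02404,0.00367,-0.02341,-0.03163,-0.20921,-0.18954,1.17299,-1.98856,1.74453,0.71314,0.75490
3,0.46812,0.62022,-0.85842,-0.22174,-0.01552,0.00211,-0.02288,-0.01238,-0.20892,-0.18913,1.17306,-21.54691,16.93436,-8.99298,-11.20058
4,0.46789,0.63037,-0.85846,-0.22619,-0.01388,1.34040,-0.01156,-0.56517,-0.21027,-0.18575,1.17295,2.43598,-2.75754,3.40101,4.16216
5,0.46776,0.64702,-0.85925,-0.23314,-0.00335,0.88456,-0.08106,-0.36842,-0.21274,-0.18033,1.17267,0.58906,-1.55058,2.61582,3.22442
6,0.46773,0.65792,-0.86036,-0.23774,-0.00092,0.57013,-0.06358,-0.24751,-0.21441,-0.17670,1.17243,-0.81276,-0.65301,1.98840,2.50394
7,0.46772,0.66480,-0.86105,-0.24083,-0.00065,0.34963,-0.02845,-0.16442,-0.21549,-0.17436,1.17225,-1.86955,0.01632,1.50126,1.95468
8,0.46772,0.66886,-0.86133,-0.24280,0.00127,0.18968,-0.01688,-0.09466,-0.21614,-0.17299,1.17213,-2.66212,0.51596,1.13359,1.53871
9,0.46774,0.67085,-0.86148,-0.24385,0.00395,0.07331,-0.02030,-0.03757,-0.21649,-0.17230,1.17206,-3.25393,0.88893,0.85933,1.22527
10,0.46779,0.67137,-0.86156,-0.24423,0.00539,-0.00727,-0.01801,0.00156,-0.21660,-0.17212,1.17203,7.69224,-1.17227,3.95657,4.83426
11,0.46792,0.67053,-0.86191,-0.24111,0.00989,-0.10123,-0.00468,0.39979,-0.21667,-0.17316,1.17214,-7.47642,2.04625,-0.50035,-0.33433
12,0.46800,0.66896,-0.86130,-0.23623,0.00428,-0.11266,0.05236,0.26864,-0.21671,-0.17502,1.17235,-6.86365,1.99595,-0.35101,-0.16604
13,0.46809,0.66714,-0.86077,-0.23265,0.00713,-0.12894,0.02054,0.20865,-0.21665,-0.17655,1.17249,-6.39863,1.95525,-0.22384,-0.04070
14,0.46820,0.66517,-0.86049,-0.22992,0.00728,-0.13415,0.01278,0.15824,-0.21652,-0.17783,1.17259,-6.04545,1.92266,-0.13001,0.05276
15,0.46829,0.66317,-0.86022,-0.22788,0.00656,-0.13369,0.01230,0.11949,-0.21634,-0.17891,1.17266,-5.77783,1.89664,-0.05969,0.12258
16,0.46838,0.66120,-0.85999,-0.22633,0.00609,-0.13088,0.00936,0.09258,-0.21615,-0.17983,1.17271,-5.57497,1.87593,-0.00552,0.17491
17,0.46846,0.65929,-0.85974,-0.22515,0.00517,-0.12567,0.01114,0.07112,-0.21594,-0.18064,1.17274,-5.42135,1.85946,0.03515,0.21426
18,0.46853,0.65745,-0.85955,-0.22421,0.00494,-0.12056,0.00682,0.05794,-0.21572,-0.18134,1.17277,-5.30476,1.84639,0.06760,0.24398
19,0.46858,0.65571,-0.85929,-0.22350,0.00385,-0.11343,0.01117,0.04508,-0.21550,-0.18197,1.17279,-5.21666,1.83597,0.09088,0.26603
20,0.46864,0.65405,-0.85914,-0.22288,0.00341,-0.10729,0.01039,0.03690,-0.21529,-0.18254,1.17281,-5.14952,1.82770,0.11015,0.28317
21,0.46869,0.65249,-0.85900,-0.22236,0.00305,-0.10115,0.00934,0.03111,-0.21509,-0.18305,1.17282,-5.09857,1.82110,0.12522,0.29605
22,0.46873,0.65102,-0.85886,-0.22193,0.00293,-0.09538,0.00628,0.02801,-0.21489,-0.18351,1.17283,-5.05990,1.81581,0.13739,0.30562
23,0.46876,0.64965,-0.85866,-0.22159,0.00267,-0.08918,0.00405,0.02671,-0.21470,-0.18394,1.17284,-5.03073,1.81152,0.14632,0.31172
24,0.46878,0.64838,-0.85840,-0.22131,0.00191,-0.08226,0.00658,0.02451,-0.21453,-0.18433,1.17285,-5.00873,1.80800,0.15211,0.31541
25,0.46880,0.64719,-0.85823,-0.22100,0.00212,-0.07775,0.00189,0.02439,-0.21436,-0.18470,1.17286,-4.99172,1.80513,0.15892,0.31966
26,0.46880,0.64610,-0.85795,-0.22077,0.00107,-0.07104,0.00832,0.02106,-0.21420,-0.18504,1.17287,-4.97901,1.80270,0.16156,0.32126
27,0.46882,0.64506,-0.85786,-0.22047,0.00068,-0.06665,0.01139,0.01672,-0.21406,-0.18536,1.17288,-4.96868,1.80071,0.16574,0.32499
28,0.46884,0.64407,-0.85782,-0.22016,-0.00037,-0.06125,0.02030,0.01066,-0.21392,-0.18566,1.17289,-4.96049,1.79905,0.16783,0.32725
29,0.46886,0.64316,-0.85775,-0.21988,-0.00097,-0.05603,0.02326,0.00946,-0.21379,-0.18594,1.17290,-4.95434,1.79765,0.16945,0.32696
30,0.46887,0.64232,-0.85766,-0.21961,-0.00133,-0.05155,0.02428,0.00902,-0.21367,-0.18621,1.17291,-4.94962,1.79647,0.17107,0.32653
31,0.46887,0.64154,-0.85756,-0.21934,-0.00154,-0.04768,0.02445,0.00866,-0.21355,-0.18646,1.17292,-4.94592,1.79550,0.17269,0.32621
32,0.46887,0.64081,-0.85747,-0.21907,-0.00168,-0.04427,0.02433,0.00821,-0.21345,-0.18669,1.17293,-4.94294,1.79470,0.17424,0.32596
33,0.46888,0.64014,-0.85738,-0.21881,-0.00178,-0.04121,0.02412,0.00766,-0.21335,-0.18692,1.17294,-4.94050,1.79406,0.17567,0.32573
34,0.46888,0.63951,-0.85729,-0.21856,-0.00185,-0.03844,0.02390,0.00705,-0.21326,-0.18713,1.17295,-4.93845,1.79357,0.17697,0.32549
35,0.46888,0.63891,-0.85721,-0.21832,-0.00191,-0.03592,0.02367,0.00640,-0.21317,-0.18733,1.17296,,,,
# any joint saturated: no
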